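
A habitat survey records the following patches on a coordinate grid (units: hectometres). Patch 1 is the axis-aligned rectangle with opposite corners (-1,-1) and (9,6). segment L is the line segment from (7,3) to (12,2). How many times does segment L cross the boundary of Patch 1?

The segment meets the boundary at (9,2.6).

1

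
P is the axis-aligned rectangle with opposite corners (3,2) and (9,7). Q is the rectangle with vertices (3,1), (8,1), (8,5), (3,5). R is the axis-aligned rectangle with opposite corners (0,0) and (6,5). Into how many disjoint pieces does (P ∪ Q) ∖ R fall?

(P ∪ Q) ∖ R is a single connected region.

1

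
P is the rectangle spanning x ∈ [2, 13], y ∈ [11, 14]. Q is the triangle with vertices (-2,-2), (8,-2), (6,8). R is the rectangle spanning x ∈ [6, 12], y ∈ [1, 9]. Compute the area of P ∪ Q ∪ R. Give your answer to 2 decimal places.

126.10

By inclusion–exclusion:
Individual areas: |P| = 33, |Q| = 50, |R| = 48.
|P∩Q| = 0.
|P∩R| = 0 (no overlap).
|Q∩R| = 4.9.
|P∩Q∩R| = 0.
|P ∪ Q ∪ R| = 131 − 4.9 + 0 = 126.10.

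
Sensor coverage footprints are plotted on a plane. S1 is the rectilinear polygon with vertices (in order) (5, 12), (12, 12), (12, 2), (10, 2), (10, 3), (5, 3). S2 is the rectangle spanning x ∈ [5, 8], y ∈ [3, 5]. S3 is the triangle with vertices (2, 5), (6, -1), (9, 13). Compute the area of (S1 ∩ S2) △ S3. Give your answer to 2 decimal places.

34.71

|S1 ∩ S2| = 6.
|(S1 ∩ S2) ∩ S3| = 4.1429.
|(S1 ∩ S2) △ S3| = 6 + 37 − 8.2857 = 34.71.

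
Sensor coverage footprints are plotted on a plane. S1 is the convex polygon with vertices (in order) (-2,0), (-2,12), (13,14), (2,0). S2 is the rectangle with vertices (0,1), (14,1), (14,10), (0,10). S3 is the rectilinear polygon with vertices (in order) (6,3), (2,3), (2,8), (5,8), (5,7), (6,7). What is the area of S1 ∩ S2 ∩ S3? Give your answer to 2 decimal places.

The intersection is the polygon with vertices (4.357,3), (2,3), (2,8), (5,8), (5,7), (6,7), (6,5.091).
By the shoelace formula its area is 17.28.

17.28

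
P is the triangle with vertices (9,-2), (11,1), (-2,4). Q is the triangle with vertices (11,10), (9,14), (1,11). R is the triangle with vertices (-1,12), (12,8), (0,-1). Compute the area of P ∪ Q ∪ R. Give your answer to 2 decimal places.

118.96

By inclusion–exclusion:
Individual areas: |P| = 22.5, |Q| = 19, |R| = 82.5.
|P∩Q| = 0.
|P∩R| = 4.7959.
|Q∩R| = 0.2478.
|P∩Q∩R| = 0.
|P ∪ Q ∪ R| = 124 − 5.0437 + 0 = 118.96.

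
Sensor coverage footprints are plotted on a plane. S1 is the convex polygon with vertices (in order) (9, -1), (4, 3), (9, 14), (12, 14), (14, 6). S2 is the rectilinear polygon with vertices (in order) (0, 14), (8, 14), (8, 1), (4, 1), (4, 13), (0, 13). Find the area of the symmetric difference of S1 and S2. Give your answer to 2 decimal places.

96.80

|S1| = 87, |S2| = 56, |S1∩S2| = 23.1.
|S1 △ S2| = |S1| + |S2| − 2·|S1∩S2| = 87 + 56 − 46.2 = 96.80.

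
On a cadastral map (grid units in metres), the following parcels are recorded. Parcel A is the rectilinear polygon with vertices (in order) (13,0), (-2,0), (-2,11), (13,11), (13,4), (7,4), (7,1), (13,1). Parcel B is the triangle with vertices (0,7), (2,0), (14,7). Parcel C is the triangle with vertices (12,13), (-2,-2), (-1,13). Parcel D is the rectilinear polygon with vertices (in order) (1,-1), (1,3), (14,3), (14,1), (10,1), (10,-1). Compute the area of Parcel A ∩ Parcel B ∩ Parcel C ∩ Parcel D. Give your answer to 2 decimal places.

0.95

The intersection is the polygon with vertices (1.5,1.75), (1.143,3), (2.667,3).
By the shoelace formula its area is 0.95.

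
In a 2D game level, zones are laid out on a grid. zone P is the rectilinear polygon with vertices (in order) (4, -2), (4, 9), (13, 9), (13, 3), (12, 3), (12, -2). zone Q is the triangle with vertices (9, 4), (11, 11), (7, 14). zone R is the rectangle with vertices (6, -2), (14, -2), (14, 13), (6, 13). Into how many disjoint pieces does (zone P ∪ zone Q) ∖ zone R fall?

(zone P ∪ zone Q) ∖ zone R splits into 2 disjoint pieces (area 22, area 0.5667).

2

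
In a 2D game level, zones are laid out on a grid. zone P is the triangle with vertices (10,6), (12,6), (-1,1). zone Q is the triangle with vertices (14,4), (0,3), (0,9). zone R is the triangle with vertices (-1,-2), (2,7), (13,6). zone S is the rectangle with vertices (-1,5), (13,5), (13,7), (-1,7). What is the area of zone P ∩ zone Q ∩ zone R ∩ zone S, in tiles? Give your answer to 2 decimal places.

0.86

The intersection is the polygon with vertices (9.296,5.68), (10.267,5.333), (9.4,5), (7.8,5).
By the shoelace formula its area is 0.86.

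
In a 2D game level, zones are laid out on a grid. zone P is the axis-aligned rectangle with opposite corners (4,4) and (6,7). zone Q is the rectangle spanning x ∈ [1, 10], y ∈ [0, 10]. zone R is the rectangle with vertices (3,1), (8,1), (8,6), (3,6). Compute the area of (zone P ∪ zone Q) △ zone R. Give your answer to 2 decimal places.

|zone P ∪ zone Q| = 90.
|(zone P ∪ zone Q) ∩ zone R| = 25.
|(zone P ∪ zone Q) △ zone R| = 90 + 25 − 50 = 65.00.

65.00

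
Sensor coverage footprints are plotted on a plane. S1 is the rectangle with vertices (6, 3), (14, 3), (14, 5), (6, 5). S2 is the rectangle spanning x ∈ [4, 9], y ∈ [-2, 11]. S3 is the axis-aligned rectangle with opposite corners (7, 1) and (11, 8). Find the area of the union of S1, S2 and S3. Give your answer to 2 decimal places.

By inclusion–exclusion:
Individual areas: |S1| = 16, |S2| = 65, |S3| = 28.
|S1∩S2|: x∈[6,9], y∈[3,5] → 3·2 = 6.
|S1∩S3|: x∈[7,11], y∈[3,5] → 4·2 = 8.
|S2∩S3|: x∈[7,9], y∈[1,8] → 2·7 = 14.
|S1∩S2∩S3| = 4.
|S1 ∪ S2 ∪ S3| = 109 − 28 + 4 = 85.00.

85.00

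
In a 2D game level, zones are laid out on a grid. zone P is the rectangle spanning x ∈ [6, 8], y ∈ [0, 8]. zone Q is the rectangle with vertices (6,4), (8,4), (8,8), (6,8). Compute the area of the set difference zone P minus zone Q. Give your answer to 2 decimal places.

|zone P∩zone Q|: x∈[6,8], y∈[4,8] → 2·4 = 8.
|zone P| = 16.
|zone P ∖ zone Q| = |zone P| − |zone P∩zone Q| = 16 − 8 = 8.00.

8.00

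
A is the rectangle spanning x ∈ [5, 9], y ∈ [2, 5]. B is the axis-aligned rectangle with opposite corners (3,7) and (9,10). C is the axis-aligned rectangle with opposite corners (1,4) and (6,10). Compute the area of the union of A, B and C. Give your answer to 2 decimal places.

By inclusion–exclusion:
Individual areas: |A| = 12, |B| = 18, |C| = 30.
|A∩B| = 0 (no overlap).
|A∩C|: x∈[5,6], y∈[4,5] → 1·1 = 1.
|B∩C|: x∈[3,6], y∈[7,10] → 3·3 = 9.
|A∩B∩C| = 0.
|A ∪ B ∪ C| = 60 − 10 + 0 = 50.00.

50.00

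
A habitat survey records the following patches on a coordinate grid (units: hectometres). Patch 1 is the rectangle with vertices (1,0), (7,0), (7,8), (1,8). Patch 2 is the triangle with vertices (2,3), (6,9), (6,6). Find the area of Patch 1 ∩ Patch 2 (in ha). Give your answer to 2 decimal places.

5.67

The intersection is the polygon with vertices (6,8), (6,6), (2,3), (5.333,8).
By the shoelace formula its area is 5.67.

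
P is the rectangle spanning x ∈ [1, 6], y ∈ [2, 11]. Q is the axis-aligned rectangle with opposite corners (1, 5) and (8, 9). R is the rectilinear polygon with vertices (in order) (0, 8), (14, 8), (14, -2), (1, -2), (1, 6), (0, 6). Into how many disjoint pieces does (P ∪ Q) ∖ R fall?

1

(P ∪ Q) ∖ R is a single connected region.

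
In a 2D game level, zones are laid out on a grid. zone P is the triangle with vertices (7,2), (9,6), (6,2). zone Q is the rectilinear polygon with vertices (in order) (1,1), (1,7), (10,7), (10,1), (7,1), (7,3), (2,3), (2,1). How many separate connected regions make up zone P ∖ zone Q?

zone P ∖ zone Q is a single connected region.

1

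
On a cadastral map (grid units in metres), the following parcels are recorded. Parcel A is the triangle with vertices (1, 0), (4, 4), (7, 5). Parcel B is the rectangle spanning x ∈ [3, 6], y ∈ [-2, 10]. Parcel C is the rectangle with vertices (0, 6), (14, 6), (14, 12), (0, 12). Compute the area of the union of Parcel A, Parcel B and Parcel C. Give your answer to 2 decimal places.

By inclusion–exclusion:
Individual areas: |Parcel A| = 4.5, |Parcel B| = 36, |Parcel C| = 84.
|Parcel A∩Parcel B| = 3.25.
|Parcel A∩Parcel C| = 0.
|Parcel B∩Parcel C|: x∈[3,6], y∈[6,10] → 3·4 = 12.
|Parcel A∩Parcel B∩Parcel C| = 0.
|Parcel A ∪ Parcel B ∪ Parcel C| = 124.5 − 15.25 + 0 = 109.25.

109.25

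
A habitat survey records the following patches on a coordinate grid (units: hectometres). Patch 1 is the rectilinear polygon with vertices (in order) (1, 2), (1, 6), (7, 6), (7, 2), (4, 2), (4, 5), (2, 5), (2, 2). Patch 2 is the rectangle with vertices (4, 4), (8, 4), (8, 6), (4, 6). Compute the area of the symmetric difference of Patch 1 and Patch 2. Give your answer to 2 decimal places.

|Patch 1| = 18, |Patch 2| = 8, |Patch 1∩Patch 2| = 6.
|Patch 1 △ Patch 2| = |Patch 1| + |Patch 2| − 2·|Patch 1∩Patch 2| = 18 + 8 − 12 = 14.00.

14.00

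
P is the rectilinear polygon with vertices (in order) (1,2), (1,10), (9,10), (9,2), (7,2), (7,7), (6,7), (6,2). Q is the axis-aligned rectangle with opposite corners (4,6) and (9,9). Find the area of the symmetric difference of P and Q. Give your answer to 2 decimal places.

|P| = 59, |Q| = 15, |P∩Q| = 14.
|P △ Q| = |P| + |Q| − 2·|P∩Q| = 59 + 15 − 28 = 46.00.

46.00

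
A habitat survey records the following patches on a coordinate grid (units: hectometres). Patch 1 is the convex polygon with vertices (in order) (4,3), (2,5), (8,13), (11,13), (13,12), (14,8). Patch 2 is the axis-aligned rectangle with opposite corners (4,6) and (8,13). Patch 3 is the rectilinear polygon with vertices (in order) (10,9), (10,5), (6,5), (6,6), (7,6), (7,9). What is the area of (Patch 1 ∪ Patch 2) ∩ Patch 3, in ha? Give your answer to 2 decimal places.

12.00

The region (Patch 1 ∪ Patch 2) ∩ Patch 3 is the polygon with vertices (8,5), (6,5), (6,6), (7,6), (7,9), (10,9), (10,6).
By the shoelace formula its area is 12.00.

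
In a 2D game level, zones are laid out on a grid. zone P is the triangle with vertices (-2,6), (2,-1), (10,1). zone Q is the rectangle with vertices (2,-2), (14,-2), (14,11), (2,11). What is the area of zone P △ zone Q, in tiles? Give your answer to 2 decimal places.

|zone P| = 32, |zone Q| = 156, |zone P∩zone Q| = 21.3333.
|zone P △ zone Q| = |zone P| + |zone Q| − 2·|zone P∩zone Q| = 32 + 156 − 42.6667 = 145.33.

145.33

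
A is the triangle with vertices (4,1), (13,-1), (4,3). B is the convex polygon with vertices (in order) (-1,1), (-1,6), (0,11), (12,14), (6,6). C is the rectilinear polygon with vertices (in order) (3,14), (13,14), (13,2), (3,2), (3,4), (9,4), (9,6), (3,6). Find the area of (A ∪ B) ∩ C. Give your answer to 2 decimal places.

39.01

|A ∪ B| = 83.
|(A ∪ B) ∩ C| = 39.01.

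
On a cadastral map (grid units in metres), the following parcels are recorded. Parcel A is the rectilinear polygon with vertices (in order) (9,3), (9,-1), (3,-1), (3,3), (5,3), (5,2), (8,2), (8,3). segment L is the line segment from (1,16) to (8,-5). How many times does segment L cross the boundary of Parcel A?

2

The segment meets the boundary at (6.667,-1), (5.667,2).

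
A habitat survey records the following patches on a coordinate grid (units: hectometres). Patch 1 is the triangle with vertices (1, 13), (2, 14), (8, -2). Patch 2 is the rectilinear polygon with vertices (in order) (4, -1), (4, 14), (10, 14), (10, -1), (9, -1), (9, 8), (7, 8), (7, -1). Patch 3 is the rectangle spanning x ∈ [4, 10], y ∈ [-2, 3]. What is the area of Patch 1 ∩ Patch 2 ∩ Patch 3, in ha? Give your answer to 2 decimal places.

The intersection is the polygon with vertices (7,0.143), (5.667,3), (6.125,3), (7,0.667).
By the shoelace formula its area is 0.88.

0.88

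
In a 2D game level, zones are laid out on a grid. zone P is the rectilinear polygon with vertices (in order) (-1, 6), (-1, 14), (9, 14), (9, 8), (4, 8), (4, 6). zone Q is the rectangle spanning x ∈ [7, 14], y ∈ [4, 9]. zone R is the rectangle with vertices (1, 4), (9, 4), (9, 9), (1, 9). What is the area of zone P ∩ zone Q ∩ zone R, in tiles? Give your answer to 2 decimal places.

The intersection is the polygon with vertices (7,8), (7,9), (9,9), (9,8).
By the shoelace formula its area is 2.00.

2.00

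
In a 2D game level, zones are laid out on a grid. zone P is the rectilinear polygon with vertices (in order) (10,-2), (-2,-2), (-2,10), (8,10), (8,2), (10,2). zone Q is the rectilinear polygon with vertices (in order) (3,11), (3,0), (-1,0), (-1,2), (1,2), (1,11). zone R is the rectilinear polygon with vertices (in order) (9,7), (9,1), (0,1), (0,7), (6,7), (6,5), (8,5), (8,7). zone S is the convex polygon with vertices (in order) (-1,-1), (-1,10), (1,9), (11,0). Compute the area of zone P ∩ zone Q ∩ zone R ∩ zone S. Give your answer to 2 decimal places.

13.00

The intersection is the polygon with vertices (0,1), (0,2), (1,2), (1,7), (3,7), (3,1).
By the shoelace formula its area is 13.00.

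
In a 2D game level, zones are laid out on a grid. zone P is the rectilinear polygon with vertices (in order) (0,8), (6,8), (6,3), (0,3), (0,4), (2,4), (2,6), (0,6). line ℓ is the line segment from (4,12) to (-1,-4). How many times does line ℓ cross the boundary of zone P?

The segment meets the boundary at (1.188,3), (1.5,4), (2,5.6), (2.75,8).

4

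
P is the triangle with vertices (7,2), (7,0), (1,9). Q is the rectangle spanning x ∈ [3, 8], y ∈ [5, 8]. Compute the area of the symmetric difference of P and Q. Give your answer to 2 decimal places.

19.29

|P| = 6, |Q| = 15, |P∩Q| = 0.8571.
|P △ Q| = |P| + |Q| − 2·|P∩Q| = 6 + 15 − 1.7143 = 19.29.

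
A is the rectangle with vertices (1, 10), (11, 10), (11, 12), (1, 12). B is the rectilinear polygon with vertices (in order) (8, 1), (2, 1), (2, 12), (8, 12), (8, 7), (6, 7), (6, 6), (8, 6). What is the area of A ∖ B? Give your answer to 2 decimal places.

8.00

|A| = 20, |A∩B| = 12.
|A ∖ B| = |A| − |A∩B| = 20 − 12 = 8.00.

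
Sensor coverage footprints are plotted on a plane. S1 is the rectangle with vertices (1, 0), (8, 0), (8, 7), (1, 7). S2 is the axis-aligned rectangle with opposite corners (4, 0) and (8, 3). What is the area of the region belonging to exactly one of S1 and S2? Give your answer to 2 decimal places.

|S1∩S2|: x∈[4,8], y∈[0,3] → 4·3 = 12.
|S1 △ S2| = |S1| + |S2| − 2·|S1∩S2| = 49 + 12 − 24 = 37.00.

37.00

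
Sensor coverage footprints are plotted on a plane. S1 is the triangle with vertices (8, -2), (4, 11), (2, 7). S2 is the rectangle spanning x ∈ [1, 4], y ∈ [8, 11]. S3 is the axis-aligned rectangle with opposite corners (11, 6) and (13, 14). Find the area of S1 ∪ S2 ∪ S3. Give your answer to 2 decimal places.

By inclusion–exclusion:
Individual areas: |S1| = 21, |S2| = 9, |S3| = 16.
|S1∩S2| = 2.25.
|S1∩S3| = 0.
|S2∩S3| = 0 (no overlap).
|S1∩S2∩S3| = 0.
|S1 ∪ S2 ∪ S3| = 46 − 2.25 + 0 = 43.75.

43.75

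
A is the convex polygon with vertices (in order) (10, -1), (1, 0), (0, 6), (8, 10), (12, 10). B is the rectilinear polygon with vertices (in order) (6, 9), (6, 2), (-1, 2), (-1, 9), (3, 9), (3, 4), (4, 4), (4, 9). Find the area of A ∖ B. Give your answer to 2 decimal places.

68.58

|A| = 96.5, |A∩B| = 27.9167.
|A ∖ B| = |A| − |A∩B| = 96.5 − 27.9167 = 68.58.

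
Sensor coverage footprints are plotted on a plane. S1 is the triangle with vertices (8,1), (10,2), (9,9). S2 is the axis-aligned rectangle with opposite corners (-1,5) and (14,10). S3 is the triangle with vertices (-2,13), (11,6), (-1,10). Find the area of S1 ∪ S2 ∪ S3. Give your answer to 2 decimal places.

By inclusion–exclusion:
Individual areas: |S1| = 7.5, |S2| = 75, |S3| = 16.
|S1∩S2| = 2.1429.
|S1∩S3| = 0.2323.
|S2∩S3| = 9.1429.
|S1∩S2∩S3| = 0.2323.
|S1 ∪ S2 ∪ S3| = 98.5 − 11.518 + 0.2323 = 87.21.

87.21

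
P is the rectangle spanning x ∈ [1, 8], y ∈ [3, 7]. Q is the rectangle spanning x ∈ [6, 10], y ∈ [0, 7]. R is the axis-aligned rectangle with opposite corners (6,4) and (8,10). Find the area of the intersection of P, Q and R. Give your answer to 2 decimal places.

The intersection is the polygon with vertices (6,7), (8,7), (8,4), (6,4).
By the shoelace formula its area is 6.00.

6.00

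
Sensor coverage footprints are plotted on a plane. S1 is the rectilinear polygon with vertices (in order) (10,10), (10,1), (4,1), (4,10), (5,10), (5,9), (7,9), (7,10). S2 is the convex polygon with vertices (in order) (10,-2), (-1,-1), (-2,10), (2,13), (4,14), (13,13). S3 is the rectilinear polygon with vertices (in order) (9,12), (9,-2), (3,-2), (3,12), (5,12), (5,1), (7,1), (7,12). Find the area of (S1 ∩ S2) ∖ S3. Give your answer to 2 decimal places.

25.00

|S1 ∩ S2| = 52.
|(S1 ∩ S2) ∩ S3| = 27.
|(S1 ∩ S2) ∖ S3| = 52 − 27 = 25.00.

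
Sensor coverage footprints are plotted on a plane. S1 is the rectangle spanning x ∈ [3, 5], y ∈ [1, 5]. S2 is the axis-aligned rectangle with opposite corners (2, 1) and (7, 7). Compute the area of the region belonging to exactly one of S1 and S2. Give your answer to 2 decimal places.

22.00

|S1∩S2|: x∈[3,5], y∈[1,5] → 2·4 = 8.
|S1 △ S2| = |S1| + |S2| − 2·|S1∩S2| = 8 + 30 − 16 = 22.00.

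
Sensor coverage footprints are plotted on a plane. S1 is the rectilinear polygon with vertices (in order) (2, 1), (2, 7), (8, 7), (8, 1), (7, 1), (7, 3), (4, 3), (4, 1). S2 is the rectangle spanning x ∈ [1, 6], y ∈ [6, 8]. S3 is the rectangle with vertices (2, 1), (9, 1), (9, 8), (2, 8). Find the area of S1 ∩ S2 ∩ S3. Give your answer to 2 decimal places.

The intersection is the polygon with vertices (6,7), (6,6), (2,6), (2,7).
By the shoelace formula its area is 4.00.

4.00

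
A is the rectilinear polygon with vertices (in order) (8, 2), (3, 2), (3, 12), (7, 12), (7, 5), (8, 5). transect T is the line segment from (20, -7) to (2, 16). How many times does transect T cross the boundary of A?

The segment meets the boundary at (5.13,12), (7,9.611).

2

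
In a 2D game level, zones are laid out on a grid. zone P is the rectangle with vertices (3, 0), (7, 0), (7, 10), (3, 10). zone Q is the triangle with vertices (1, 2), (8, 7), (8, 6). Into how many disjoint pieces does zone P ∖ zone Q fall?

zone P ∖ zone Q splits into 2 disjoint pieces (area 17.1429, area 20.5714).

2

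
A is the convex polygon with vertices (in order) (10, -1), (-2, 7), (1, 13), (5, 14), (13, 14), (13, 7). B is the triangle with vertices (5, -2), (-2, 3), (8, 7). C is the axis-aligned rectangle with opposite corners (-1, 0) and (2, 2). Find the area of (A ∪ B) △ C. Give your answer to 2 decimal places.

|A ∪ B| = 175.2273.
|(A ∪ B) ∩ C| = 2.4143.
|(A ∪ B) △ C| = 175.2273 + 6 − 4.8286 = 176.40.

176.40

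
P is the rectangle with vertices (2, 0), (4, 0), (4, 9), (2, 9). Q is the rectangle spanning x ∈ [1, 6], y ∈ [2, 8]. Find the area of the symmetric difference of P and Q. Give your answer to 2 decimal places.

24.00

|P∩Q|: x∈[2,4], y∈[2,8] → 2·6 = 12.
|P △ Q| = |P| + |Q| − 2·|P∩Q| = 18 + 30 − 24 = 24.00.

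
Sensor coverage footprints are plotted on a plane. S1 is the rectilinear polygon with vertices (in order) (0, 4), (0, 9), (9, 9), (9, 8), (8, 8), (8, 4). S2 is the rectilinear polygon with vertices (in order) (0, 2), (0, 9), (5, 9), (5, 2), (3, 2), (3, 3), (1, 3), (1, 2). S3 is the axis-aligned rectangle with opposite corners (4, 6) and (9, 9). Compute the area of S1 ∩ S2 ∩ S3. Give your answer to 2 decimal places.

The intersection is the polygon with vertices (5,9), (5,6), (4,6), (4,9).
By the shoelace formula its area is 3.00.

3.00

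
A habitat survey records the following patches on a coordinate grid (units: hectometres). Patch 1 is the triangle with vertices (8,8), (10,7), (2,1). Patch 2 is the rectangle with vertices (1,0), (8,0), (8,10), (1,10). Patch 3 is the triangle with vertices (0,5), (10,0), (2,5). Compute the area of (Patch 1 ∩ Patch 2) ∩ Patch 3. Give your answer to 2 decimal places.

The region (Patch 1 ∩ Patch 2) ∩ Patch 3 is the polygon with vertices (4.233,3.605), (4.909,3.182), (4.4,2.8), (3.8,3.1).
By the shoelace formula its area is 0.45.

0.45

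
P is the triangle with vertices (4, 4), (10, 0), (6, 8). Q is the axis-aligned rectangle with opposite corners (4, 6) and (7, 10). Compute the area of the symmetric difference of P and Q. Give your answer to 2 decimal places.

24.00

|P| = 16, |Q| = 12, |P∩Q| = 2.
|P △ Q| = |P| + |Q| − 2·|P∩Q| = 16 + 12 − 4 = 24.00.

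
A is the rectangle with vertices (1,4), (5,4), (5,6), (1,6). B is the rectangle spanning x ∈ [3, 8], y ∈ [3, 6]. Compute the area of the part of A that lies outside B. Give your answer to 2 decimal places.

4.00

|A∩B|: x∈[3,5], y∈[4,6] → 2·2 = 4.
|A| = 8.
|A ∖ B| = |A| − |A∩B| = 8 − 4 = 4.00.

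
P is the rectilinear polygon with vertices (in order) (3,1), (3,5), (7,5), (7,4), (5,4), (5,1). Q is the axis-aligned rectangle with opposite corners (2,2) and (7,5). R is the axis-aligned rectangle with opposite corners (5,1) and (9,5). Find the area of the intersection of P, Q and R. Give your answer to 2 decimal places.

2.00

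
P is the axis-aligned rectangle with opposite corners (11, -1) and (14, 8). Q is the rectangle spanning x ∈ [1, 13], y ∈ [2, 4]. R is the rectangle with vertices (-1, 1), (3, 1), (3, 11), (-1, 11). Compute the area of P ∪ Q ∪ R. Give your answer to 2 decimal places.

By inclusion–exclusion:
Individual areas: |P| = 27, |Q| = 24, |R| = 40.
|P∩Q|: x∈[11,13], y∈[2,4] → 2·2 = 4.
|P∩R| = 0 (no overlap).
|Q∩R|: x∈[1,3], y∈[2,4] → 2·2 = 4.
|P∩Q∩R| = 0.
|P ∪ Q ∪ R| = 91 − 8 + 0 = 83.00.

83.00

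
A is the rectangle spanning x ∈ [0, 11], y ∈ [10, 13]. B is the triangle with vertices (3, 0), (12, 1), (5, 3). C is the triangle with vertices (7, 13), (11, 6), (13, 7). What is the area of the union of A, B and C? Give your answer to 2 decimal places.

By inclusion–exclusion:
Individual areas: |A| = 33, |B| = 12.5, |C| = 9.
|A∩B| = 0.
|A∩C| = 1.9286.
|B∩C| = 0.
|A∩B∩C| = 0.
|A ∪ B ∪ C| = 54.5 − 1.9286 + 0 = 52.57.

52.57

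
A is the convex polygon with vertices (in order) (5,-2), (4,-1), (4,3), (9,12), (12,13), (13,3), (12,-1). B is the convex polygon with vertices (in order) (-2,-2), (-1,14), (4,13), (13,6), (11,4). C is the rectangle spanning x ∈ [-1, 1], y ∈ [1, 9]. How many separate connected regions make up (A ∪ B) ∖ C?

1

(A ∪ B) ∖ C is a single connected region.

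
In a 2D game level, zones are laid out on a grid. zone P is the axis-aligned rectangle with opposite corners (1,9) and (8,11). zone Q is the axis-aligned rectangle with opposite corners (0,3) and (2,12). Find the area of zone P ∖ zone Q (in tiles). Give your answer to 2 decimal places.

|zone P∩zone Q|: x∈[1,2], y∈[9,11] → 1·2 = 2.
|zone P| = 14.
|zone P ∖ zone Q| = |zone P| − |zone P∩zone Q| = 14 − 2 = 12.00.

12.00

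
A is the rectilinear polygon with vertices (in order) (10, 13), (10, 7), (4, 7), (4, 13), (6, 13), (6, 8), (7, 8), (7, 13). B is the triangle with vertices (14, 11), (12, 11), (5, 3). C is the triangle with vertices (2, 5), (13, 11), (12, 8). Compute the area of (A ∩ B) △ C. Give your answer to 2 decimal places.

12.64

|A ∩ B| = 1.1746.
|(A ∩ B) ∩ C| = 1.0174.
|(A ∩ B) △ C| = 1.1746 + 13.5 − 2.0347 = 12.64.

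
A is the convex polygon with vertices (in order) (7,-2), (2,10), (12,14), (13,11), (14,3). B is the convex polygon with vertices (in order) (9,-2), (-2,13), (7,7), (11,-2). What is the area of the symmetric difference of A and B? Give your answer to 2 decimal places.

|A| = 116, |B| = 43.5, |A∩B| = 31.5656.
|A △ B| = |A| + |B| − 2·|A∩B| = 116 + 43.5 − 63.1312 = 96.37.

96.37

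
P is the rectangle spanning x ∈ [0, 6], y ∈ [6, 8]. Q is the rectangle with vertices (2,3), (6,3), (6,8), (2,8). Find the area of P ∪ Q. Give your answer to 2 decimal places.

By inclusion–exclusion:
Individual areas: |P| = 12, |Q| = 20.
|P∩Q|: x∈[2,6], y∈[6,8] → 4·2 = 8.
|P ∪ Q| = 32 − 8 = 24.00.

24.00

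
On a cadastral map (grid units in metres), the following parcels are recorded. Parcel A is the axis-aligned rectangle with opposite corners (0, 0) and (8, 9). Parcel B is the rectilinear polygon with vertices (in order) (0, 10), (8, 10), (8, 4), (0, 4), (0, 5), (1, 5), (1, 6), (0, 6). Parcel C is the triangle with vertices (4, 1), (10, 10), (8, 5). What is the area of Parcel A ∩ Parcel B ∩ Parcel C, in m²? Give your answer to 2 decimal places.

2.50

The intersection is the polygon with vertices (6,4), (8,7), (8,5), (7,4).
By the shoelace formula its area is 2.50.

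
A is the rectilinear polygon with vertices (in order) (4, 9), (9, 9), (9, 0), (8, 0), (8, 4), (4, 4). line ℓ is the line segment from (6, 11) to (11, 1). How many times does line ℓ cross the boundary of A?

2

The segment meets the boundary at (9,5), (7,9).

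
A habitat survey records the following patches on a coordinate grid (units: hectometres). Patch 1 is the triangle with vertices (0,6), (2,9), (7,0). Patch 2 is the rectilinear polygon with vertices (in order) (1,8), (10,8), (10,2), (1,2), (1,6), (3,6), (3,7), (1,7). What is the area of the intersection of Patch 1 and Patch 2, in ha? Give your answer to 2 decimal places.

11.49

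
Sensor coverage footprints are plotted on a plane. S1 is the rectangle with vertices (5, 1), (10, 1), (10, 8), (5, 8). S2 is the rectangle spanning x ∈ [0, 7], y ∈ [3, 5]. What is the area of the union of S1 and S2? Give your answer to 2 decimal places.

By inclusion–exclusion:
Individual areas: |S1| = 35, |S2| = 14.
|S1∩S2|: x∈[5,7], y∈[3,5] → 2·2 = 4.
|S1 ∪ S2| = 49 − 4 = 45.00.

45.00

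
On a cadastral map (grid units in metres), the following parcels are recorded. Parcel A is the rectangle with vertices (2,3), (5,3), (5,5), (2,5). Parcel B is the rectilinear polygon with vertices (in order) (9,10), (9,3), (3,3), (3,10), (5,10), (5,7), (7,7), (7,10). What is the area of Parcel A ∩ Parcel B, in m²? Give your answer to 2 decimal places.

The intersection is the polygon with vertices (5,5), (5,3), (3,3), (3,5).
By the shoelace formula its area is 4.00.

4.00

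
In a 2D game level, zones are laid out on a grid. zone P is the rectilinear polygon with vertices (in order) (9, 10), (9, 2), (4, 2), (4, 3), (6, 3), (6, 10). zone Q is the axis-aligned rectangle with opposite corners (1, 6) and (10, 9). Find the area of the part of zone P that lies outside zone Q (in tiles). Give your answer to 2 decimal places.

17.00

|zone P| = 26, |zone P∩zone Q| = 9.
|zone P ∖ zone Q| = |zone P| − |zone P∩zone Q| = 26 − 9 = 17.00.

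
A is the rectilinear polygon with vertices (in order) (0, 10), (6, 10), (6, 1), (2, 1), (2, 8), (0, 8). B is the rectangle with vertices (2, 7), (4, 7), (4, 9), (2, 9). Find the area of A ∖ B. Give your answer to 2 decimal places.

36.00

|A| = 40, |A∩B| = 4.
|A ∖ B| = |A| − |A∩B| = 40 − 4 = 36.00.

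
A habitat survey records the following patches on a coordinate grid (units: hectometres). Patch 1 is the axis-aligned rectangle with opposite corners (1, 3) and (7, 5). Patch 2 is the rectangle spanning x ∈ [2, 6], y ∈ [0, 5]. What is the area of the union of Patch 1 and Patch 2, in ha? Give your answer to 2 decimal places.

24.00

By inclusion–exclusion:
Individual areas: |Patch 1| = 12, |Patch 2| = 20.
|Patch 1∩Patch 2|: x∈[2,6], y∈[3,5] → 4·2 = 8.
|Patch 1 ∪ Patch 2| = 32 − 8 = 24.00.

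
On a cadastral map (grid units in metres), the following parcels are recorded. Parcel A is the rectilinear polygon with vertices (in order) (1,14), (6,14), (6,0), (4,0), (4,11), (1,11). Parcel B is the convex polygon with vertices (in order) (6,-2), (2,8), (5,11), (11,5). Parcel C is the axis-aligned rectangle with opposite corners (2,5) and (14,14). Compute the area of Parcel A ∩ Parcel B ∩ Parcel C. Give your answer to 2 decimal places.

The intersection is the polygon with vertices (4,10), (5,11), (6,10), (6,5), (4,5).
By the shoelace formula its area is 11.00.

11.00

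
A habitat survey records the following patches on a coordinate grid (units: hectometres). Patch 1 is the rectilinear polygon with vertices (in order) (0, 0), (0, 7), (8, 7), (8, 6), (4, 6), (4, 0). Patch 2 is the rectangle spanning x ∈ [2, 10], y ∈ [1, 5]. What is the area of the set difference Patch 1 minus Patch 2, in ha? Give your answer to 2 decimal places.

|Patch 1| = 32, |Patch 1∩Patch 2| = 8.
|Patch 1 ∖ Patch 2| = |Patch 1| − |Patch 1∩Patch 2| = 32 − 8 = 24.00.

24.00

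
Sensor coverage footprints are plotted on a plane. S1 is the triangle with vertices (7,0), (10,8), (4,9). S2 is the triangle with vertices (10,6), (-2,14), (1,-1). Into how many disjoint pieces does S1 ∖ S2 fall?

S1 ∖ S2 splits into 2 disjoint pieces (area 5.3382, area 3.4).

2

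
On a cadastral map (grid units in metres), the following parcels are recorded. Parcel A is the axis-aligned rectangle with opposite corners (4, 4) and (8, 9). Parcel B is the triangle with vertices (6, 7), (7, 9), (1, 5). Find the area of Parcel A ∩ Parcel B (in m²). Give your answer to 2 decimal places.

The intersection is the polygon with vertices (4,7), (7,9), (6,7), (4,6.2).
By the shoelace formula its area is 2.80.

2.80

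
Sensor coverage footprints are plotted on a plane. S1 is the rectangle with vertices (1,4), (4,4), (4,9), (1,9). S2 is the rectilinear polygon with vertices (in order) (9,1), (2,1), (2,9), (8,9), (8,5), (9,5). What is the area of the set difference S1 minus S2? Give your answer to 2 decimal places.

|S1| = 15, |S1∩S2| = 10.
|S1 ∖ S2| = |S1| − |S1∩S2| = 15 − 10 = 5.00.

5.00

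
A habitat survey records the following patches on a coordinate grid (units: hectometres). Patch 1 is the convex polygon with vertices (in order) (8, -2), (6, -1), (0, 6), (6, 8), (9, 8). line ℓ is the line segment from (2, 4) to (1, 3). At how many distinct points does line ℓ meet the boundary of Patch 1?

The segment meets the boundary at (1.846,3.846).

1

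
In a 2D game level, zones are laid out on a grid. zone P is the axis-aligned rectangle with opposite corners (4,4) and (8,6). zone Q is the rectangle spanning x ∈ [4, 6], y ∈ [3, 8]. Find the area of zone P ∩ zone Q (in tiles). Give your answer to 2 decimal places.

|zone P∩zone Q|: x∈[4,6], y∈[4,6] → 2·2 = 4.

4.00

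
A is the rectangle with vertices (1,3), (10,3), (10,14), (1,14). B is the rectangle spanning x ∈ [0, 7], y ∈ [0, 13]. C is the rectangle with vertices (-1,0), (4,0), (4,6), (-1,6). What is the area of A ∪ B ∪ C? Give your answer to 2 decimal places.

By inclusion–exclusion:
Individual areas: |A| = 99, |B| = 91, |C| = 30.
|A∩B|: x∈[1,7], y∈[3,13] → 6·10 = 60.
|A∩C|: x∈[1,4], y∈[3,6] → 3·3 = 9.
|B∩C|: x∈[0,4], y∈[0,6] → 4·6 = 24.
|A∩B∩C| = 9.
|A ∪ B ∪ C| = 220 − 93 + 9 = 136.00.

136.00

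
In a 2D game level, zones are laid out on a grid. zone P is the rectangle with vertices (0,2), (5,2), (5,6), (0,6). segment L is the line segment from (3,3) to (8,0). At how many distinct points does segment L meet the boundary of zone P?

1

The segment meets the boundary at (4.667,2).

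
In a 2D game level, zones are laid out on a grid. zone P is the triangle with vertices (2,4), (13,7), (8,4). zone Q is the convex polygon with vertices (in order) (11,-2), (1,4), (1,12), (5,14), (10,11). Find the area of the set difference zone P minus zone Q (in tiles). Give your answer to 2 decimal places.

1.11

|zone P| = 9, |zone P∩zone Q| = 7.8895.
|zone P ∖ zone Q| = |zone P| − |zone P∩zone Q| = 9 − 7.8895 = 1.11.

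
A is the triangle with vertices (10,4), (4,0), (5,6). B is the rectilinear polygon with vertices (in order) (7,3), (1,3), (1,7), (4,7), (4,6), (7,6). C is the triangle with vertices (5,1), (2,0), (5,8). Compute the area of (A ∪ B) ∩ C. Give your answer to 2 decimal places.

5.39

The region (A ∪ B) ∩ C is the polygon with vertices (4.5,3), (3.125,3), (4.25,6), (5,6), (5,1), (4.118,0.706).
By the shoelace formula its area is 5.39.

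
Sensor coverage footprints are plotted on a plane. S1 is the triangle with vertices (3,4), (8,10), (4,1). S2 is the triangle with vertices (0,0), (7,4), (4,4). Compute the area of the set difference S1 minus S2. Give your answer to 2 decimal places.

8.10

|S1| = 10.5, |S1∩S2| = 2.4012.
|S1 ∖ S2| = |S1| − |S1∩S2| = 10.5 − 2.4012 = 8.10.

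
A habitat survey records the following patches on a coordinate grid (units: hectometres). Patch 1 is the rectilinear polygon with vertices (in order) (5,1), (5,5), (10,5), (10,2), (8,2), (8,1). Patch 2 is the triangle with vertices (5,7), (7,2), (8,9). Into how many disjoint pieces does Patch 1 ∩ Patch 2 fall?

Patch 1 ∩ Patch 2 is a single connected region.

1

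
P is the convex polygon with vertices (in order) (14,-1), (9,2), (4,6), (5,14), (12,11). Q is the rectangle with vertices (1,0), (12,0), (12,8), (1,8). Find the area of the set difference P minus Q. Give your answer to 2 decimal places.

44.55

|P| = 85, |P∩Q| = 40.45.
|P ∖ Q| = |P| − |P∩Q| = 85 − 40.45 = 44.55.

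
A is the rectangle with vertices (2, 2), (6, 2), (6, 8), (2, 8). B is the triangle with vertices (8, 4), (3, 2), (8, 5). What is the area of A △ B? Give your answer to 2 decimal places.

24.70

|A| = 24, |B| = 2.5, |A∩B| = 0.9.
|A △ B| = |A| + |B| − 2·|A∩B| = 24 + 2.5 − 1.8 = 24.70.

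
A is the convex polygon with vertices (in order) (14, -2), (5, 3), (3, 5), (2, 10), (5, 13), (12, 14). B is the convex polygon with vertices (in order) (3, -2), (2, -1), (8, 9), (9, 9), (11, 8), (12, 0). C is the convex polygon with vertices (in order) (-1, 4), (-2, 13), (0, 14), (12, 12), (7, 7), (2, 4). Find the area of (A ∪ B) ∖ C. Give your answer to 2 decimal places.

|A ∪ B| = 143.7093.
|(A ∪ B) ∩ C| = 44.2885.
|(A ∪ B) ∖ C| = 143.7093 − 44.2885 = 99.42.

99.42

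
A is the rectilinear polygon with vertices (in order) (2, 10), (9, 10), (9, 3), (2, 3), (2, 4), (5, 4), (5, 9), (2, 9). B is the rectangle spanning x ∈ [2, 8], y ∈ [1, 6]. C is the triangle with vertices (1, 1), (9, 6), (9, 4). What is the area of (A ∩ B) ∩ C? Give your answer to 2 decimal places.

3.99

The region (A ∩ B) ∩ C is the polygon with vertices (8,3.625), (6.333,3), (4.2,3), (8,5.375).
By the shoelace formula its area is 3.99.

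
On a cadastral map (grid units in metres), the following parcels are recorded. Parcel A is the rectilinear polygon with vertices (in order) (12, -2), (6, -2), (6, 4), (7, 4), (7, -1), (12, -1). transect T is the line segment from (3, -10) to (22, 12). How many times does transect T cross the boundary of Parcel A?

2

The segment meets the boundary at (10.773,-1), (9.909,-2).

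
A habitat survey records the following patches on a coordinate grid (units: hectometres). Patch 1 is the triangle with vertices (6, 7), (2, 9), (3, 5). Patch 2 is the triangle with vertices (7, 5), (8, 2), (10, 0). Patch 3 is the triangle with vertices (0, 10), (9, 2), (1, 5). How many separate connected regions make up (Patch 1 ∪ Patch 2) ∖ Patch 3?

3

(Patch 1 ∪ Patch 2) ∖ Patch 3 splits into 3 disjoint pieces (area 4.375, area 0.6065, area 1.0046).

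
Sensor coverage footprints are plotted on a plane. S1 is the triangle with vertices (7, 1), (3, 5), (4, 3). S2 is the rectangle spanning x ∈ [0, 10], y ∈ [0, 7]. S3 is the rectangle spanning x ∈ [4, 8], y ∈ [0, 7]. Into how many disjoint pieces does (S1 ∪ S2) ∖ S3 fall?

(S1 ∪ S2) ∖ S3 splits into 2 disjoint pieces (area 28, area 14).

2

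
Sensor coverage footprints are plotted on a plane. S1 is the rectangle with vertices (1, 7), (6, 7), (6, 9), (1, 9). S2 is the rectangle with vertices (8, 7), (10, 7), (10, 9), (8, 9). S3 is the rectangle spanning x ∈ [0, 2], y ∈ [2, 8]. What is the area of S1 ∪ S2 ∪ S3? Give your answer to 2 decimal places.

25.00

By inclusion–exclusion:
Individual areas: |S1| = 10, |S2| = 4, |S3| = 12.
|S1∩S2| = 0 (no overlap).
|S1∩S3|: x∈[1,2], y∈[7,8] → 1·1 = 1.
|S2∩S3| = 0 (no overlap).
|S1∩S2∩S3| = 0.
|S1 ∪ S2 ∪ S3| = 26 − 1 + 0 = 25.00.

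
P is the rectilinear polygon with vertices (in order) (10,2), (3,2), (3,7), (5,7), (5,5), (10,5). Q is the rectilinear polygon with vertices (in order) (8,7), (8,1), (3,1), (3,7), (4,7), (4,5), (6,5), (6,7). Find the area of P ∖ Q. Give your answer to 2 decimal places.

|P| = 25, |P∩Q| = 17.
|P ∖ Q| = |P| − |P∩Q| = 25 − 17 = 8.00.

8.00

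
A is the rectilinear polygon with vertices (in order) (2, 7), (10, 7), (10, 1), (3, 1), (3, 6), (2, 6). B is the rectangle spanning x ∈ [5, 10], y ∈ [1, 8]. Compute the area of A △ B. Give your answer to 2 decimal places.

18.00

|A| = 43, |B| = 35, |A∩B| = 30.
|A △ B| = |A| + |B| − 2·|A∩B| = 43 + 35 − 60 = 18.00.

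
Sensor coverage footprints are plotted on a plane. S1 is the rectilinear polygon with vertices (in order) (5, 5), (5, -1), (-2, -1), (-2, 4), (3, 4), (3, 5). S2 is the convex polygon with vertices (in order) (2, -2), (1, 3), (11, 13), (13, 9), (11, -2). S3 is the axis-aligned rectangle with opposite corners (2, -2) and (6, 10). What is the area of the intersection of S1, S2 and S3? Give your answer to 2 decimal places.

17.00

The intersection is the polygon with vertices (2,-1), (2,4), (3,4), (3,5), (5,5), (5,-1).
By the shoelace formula its area is 17.00.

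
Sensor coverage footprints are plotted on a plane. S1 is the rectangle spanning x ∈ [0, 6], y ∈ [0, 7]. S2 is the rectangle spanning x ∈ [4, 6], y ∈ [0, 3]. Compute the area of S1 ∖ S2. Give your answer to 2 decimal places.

36.00

|S1∩S2|: x∈[4,6], y∈[0,3] → 2·3 = 6.
|S1| = 42.
|S1 ∖ S2| = |S1| − |S1∩S2| = 42 − 6 = 36.00.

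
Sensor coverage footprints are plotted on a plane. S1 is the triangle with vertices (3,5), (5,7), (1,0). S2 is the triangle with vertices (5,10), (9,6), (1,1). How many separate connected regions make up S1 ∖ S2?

S1 ∖ S2 is a single connected region.

1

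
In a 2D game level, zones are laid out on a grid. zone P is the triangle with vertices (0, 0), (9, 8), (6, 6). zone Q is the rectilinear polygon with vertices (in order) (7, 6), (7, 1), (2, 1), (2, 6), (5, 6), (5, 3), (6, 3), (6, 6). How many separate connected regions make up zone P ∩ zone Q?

zone P ∩ zone Q splits into 2 disjoint pieces (area 1.1667, area 0.25).

2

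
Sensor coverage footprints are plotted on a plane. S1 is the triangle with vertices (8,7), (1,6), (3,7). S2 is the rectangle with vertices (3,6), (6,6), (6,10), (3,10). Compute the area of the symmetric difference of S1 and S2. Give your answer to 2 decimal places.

11.50

|S1| = 2.5, |S2| = 12, |S1∩S2| = 1.5.
|S1 △ S2| = |S1| + |S2| − 2·|S1∩S2| = 2.5 + 12 − 3 = 11.50.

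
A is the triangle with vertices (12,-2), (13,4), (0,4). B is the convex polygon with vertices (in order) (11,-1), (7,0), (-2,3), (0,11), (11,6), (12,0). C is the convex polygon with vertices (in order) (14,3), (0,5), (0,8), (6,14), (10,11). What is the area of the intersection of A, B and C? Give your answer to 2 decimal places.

1.37

The intersection is the polygon with vertices (11.333,4), (11.439,3.366), (7,4).
By the shoelace formula its area is 1.37.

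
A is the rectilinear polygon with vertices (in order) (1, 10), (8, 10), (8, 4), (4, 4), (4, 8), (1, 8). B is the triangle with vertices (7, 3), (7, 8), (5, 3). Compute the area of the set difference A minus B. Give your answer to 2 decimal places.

26.80

|A| = 30, |A∩B| = 3.2.
|A ∖ B| = |A| − |A∩B| = 30 − 3.2 = 26.80.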